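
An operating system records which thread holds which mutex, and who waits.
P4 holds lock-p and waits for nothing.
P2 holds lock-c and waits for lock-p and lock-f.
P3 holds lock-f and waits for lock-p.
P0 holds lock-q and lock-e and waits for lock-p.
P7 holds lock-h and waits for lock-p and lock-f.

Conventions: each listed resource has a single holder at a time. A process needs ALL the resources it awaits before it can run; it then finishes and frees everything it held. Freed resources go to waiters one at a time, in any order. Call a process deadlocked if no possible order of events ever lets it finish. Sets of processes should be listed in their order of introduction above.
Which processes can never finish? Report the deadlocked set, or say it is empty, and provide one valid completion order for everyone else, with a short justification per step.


Nothing here is deadlocked.
Key observation: there is no circular wait here — follow any chain and it reaches a process that is free to run now.
The rest can finish in the order P4, P3, P2, P7, P0.
Walking it through:
  P4: no waits; runs immediately, freeing lock-p
  P3: everything it awaited (lock-p) is free; runs, freeing lock-f
  P2: everything it awaited (lock-p and lock-f) is free; runs, freeing lock-c
  P7: everything it awaited (lock-p and lock-f) is free; runs, freeing lock-h
  P0: everything it awaited (lock-p) is free; runs, freeing lock-q and lock-e


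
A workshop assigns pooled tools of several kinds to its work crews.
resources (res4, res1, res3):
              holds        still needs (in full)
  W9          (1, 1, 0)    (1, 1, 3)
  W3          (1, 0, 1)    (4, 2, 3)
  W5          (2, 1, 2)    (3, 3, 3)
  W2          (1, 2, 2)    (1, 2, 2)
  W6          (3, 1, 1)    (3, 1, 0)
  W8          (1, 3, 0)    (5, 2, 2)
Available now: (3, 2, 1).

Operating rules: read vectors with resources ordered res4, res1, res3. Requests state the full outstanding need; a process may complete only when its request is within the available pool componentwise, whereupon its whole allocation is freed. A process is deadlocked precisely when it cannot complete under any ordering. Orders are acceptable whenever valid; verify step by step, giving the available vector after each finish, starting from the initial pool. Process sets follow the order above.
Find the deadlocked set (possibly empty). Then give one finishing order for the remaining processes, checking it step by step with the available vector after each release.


The deadlocked set is empty.
Key observation: W6 fits the free pool immediately, and its release cascades until everyone finishes.
One completion order for the rest: W6, W2, W5, W8, W9, W3. Check, step by step:
  pool = (3, 2, 1)
  run W6 (needs (3, 1, 0), free (3, 2, 1)); after release of (3, 1, 1) the pool is (6, 3, 2)
  run W2 (needs (1, 2, 2), free (6, 3, 2)); after release of (1, 2, 2) the pool is (7, 5, 4)
  run W5 (needs (3, 3, 3), free (7, 5, 4)); after release of (2, 1, 2) the pool is (9, 6, 6)
  run W8 (needs (5, 2, 2), free (9, 6, 6)); after release of (1, 3, 0) the pool is (10, 9, 6)
  run W9 (needs (1, 1, 3), free (10, 9, 6)); after release of (1, 1, 0) the pool is (11, 10, 6)
  run W3 (needs (4, 2, 3), free (11, 10, 6)); after release of (1, 0, 1) the pool is (12, 10, 7)


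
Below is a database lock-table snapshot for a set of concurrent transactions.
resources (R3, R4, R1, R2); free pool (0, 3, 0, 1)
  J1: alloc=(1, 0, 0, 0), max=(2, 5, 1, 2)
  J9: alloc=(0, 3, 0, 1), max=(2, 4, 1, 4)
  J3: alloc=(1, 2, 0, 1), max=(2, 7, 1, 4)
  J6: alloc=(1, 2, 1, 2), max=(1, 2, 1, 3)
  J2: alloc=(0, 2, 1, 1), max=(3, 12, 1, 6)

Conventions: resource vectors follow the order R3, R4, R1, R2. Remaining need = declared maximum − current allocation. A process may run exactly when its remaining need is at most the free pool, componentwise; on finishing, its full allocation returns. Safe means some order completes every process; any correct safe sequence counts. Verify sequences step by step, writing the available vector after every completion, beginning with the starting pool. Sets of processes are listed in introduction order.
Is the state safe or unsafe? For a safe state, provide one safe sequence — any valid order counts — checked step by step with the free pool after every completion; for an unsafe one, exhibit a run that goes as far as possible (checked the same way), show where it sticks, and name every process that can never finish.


The state is SAFE; one workable sequence: J6, J3, J9, J1, J2.
Key observation: at J6 the run first touches a limit — (0, 0, 0, 1) against (0, 3, 0, 1), exact on a resource it actually requests.
Verifying each step:
  pool = (0, 3, 0, 1)
  run J6 (needs (0, 0, 0, 1), free (0, 3, 0, 1)); after release of (1, 2, 1, 2) the pool is (1, 5, 1, 3)
  run J3 (needs (1, 5, 1, 3), free (1, 5, 1, 3)); after release of (1, 2, 0, 1) the pool is (2, 7, 1, 4)
  run J9 (needs (2, 1, 1, 3), free (2, 7, 1, 4)); after release of (0, 3, 0, 1) the pool is (2, 10, 1, 5)
  run J1 (needs (1, 5, 1, 2), free (2, 10, 1, 5)); after release of (1, 0, 0, 0) the pool is (3, 10, 1, 5)
  run J2 (needs (3, 10, 0, 5), free (3, 10, 1, 5)); after release of (0, 2, 1, 1) the pool is (3, 12, 2, 6)


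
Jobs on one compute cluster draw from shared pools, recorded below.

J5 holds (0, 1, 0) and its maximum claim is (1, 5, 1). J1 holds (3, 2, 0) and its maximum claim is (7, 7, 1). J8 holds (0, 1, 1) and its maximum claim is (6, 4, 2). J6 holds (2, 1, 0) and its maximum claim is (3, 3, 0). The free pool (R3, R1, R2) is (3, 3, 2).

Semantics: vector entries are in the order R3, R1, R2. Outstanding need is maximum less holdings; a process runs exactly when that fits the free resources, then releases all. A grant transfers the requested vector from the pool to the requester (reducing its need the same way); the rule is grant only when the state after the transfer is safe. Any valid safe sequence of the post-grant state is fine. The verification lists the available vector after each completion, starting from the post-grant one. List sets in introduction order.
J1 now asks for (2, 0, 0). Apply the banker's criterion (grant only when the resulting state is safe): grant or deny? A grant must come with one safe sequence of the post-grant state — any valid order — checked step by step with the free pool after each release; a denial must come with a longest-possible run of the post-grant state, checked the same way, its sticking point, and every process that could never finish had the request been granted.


GRANT — the state after the grant stays safe, e.g. via J6, J5, J1, J8.
Key observation: granting shrinks the pool to (1, 3, 2), yet J6 still fits and the chain goes through.
Step-by-step check of the post-grant state:
  pool = (1, 3, 2)
  run J6 (needs (1, 2, 0), free (1, 3, 2)); after release of (2, 1, 0) the pool is (3, 4, 2)
  run J5 (needs (1, 4, 1), free (3, 4, 2)); after release of (0, 1, 0) the pool is (3, 5, 2)
  run J1 (needs (2, 5, 1), free (3, 5, 2)); after release of (5, 2, 0) the pool is (8, 7, 2)
  run J8 (needs (6, 3, 1), free (8, 7, 2)); after release of (0, 1, 1) the pool is (8, 8, 3)


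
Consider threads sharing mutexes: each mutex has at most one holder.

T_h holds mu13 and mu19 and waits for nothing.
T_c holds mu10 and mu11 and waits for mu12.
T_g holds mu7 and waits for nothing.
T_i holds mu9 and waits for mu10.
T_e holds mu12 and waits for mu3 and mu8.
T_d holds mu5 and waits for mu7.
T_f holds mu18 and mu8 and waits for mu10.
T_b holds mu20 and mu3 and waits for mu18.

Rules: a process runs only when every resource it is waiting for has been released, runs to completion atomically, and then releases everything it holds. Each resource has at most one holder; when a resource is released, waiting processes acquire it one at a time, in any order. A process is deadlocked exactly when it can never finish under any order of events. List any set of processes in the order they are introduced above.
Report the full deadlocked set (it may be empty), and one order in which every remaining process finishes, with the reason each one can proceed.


Deadlocked: T_c, T_i, T_e, T_f and T_b.
Key observation: the cycle T_c -> T_e -> T_f -> T_c can never break — each member waits on the next; T_b is caught in further circular waits and T_i waits into the deadlock from upstream.
One completion order for the rest: T_g, T_d, T_h.
Verifying each step:
  run T_g (it waits on nothing); releases mu7
  run T_d (all its waits — mu7 — are resolved); releases mu5
  run T_h (it waits on nothing); releases mu13 and mu19


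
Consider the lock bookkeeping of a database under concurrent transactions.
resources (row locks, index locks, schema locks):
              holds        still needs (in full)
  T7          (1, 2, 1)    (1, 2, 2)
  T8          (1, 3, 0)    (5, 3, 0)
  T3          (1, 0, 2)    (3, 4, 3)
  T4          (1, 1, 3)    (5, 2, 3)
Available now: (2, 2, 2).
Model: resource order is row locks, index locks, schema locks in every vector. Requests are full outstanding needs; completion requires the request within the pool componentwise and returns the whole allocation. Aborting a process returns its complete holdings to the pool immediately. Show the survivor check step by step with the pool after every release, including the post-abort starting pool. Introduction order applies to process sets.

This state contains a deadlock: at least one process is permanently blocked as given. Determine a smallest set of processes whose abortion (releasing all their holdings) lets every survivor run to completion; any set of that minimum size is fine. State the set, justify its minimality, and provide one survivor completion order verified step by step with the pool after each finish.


The answer: abort T4.
Key observation: aborting T4 returns (1, 1, 3), and T8 — hopeless before — runs at step 3 with the returned capacity in the pool.
No smaller set exists: with zero aborts the deadlock remains.
One survivor order: T7, T3, T8. Check, step by step (post-abort pool first):
  pool = (3, 3, 5)
  T7 needs (1, 2, 2) <= (3, 3, 5) -> finishes; pool += (1, 2, 1) = (4, 5, 6)
  T3 needs (3, 4, 3) <= (4, 5, 6) -> finishes; pool += (1, 0, 2) = (5, 5, 8)
  T8 needs (5, 3, 0) <= (5, 5, 8) -> finishes; pool += (1, 3, 0) = (6, 8, 8)


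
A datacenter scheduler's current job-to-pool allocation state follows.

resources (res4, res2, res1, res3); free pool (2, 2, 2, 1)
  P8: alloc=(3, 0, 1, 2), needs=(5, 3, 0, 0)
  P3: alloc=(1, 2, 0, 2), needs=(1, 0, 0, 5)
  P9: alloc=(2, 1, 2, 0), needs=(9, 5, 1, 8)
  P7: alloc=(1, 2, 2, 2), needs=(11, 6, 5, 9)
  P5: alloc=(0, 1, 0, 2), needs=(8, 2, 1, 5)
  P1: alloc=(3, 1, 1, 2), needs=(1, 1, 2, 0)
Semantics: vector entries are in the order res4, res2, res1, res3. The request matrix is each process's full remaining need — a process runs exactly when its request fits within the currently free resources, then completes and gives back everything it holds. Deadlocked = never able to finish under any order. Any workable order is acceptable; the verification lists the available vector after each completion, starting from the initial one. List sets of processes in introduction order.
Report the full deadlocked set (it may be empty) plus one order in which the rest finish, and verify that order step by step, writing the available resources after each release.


Nothing here is deadlocked.
Key observation: starting with P1, each completion frees enough for the next — no one is permanently blocked.
One completion order for the rest: P1, P8, P3, P5, P9, P7. Verifying each step:
  pool = (2, 2, 2, 1)
  P1 needs (1, 1, 2, 0) <= (2, 2, 2, 1) -> finishes; pool += (3, 1, 1, 2) = (5, 3, 3, 3)
  P8 needs (5, 3, 0, 0) <= (5, 3, 3, 3) -> finishes; pool += (3, 0, 1, 2) = (8, 3, 4, 5)
  P3 needs (1, 0, 0, 5) <= (8, 3, 4, 5) -> finishes; pool += (1, 2, 0, 2) = (9, 5, 4, 7)
  P5 needs (8, 2, 1, 5) <= (9, 5, 4, 7) -> finishes; pool += (0, 1, 0, 2) = (9, 6, 4, 9)
  P9 needs (9, 5, 1, 8) <= (9, 6, 4, 9) -> finishes; pool += (2, 1, 2, 0) = (11, 7, 6, 9)
  P7 needs (11, 6, 5, 9) <= (11, 7, 6, 9) -> finishes; pool += (1, 2, 2, 2) = (12, 9, 8, 11)


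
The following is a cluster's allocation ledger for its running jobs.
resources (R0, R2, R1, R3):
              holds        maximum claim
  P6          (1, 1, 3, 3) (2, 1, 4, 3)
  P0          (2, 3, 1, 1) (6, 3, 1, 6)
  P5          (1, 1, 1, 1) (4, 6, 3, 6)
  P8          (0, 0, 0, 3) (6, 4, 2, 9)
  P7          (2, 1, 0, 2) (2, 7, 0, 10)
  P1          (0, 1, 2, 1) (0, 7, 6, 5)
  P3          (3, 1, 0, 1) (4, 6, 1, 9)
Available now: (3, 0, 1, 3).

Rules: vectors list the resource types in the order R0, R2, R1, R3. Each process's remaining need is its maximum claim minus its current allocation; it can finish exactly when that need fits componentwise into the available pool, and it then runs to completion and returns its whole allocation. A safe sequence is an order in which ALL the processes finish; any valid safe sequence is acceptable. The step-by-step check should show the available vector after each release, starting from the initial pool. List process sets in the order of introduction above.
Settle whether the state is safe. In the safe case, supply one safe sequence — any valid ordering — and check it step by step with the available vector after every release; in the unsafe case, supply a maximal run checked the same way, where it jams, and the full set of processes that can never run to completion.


UNSAFE.
Key observation: after P6, P0, P8 complete, (6, 4, 5, 10) is the best the pool ever gets, yet each leftover process wants more R2.
The run P6, P0, P8 cannot be extended any further. Check, step by step:
  pool = (3, 0, 1, 3)
  P6 needs (1, 0, 1, 0) <= (3, 0, 1, 3) -> finishes; pool += (1, 1, 3, 3) = (4, 1, 4, 6)
  P0 needs (4, 0, 0, 5) <= (4, 1, 4, 6) -> finishes; pool += (2, 3, 1, 1) = (6, 4, 5, 7)
  P8 needs (6, 4, 2, 6) <= (6, 4, 5, 7) -> finishes; pool += (0, 0, 0, 3) = (6, 4, 5, 10)
  P5 cannot run: need (3, 5, 2, 5) vs free (6, 4, 5, 10) (insufficient R2)
  P7 cannot run: need (0, 6, 0, 8) vs free (6, 4, 5, 10) (insufficient R2)
  P1 cannot run: need (0, 6, 4, 4) vs free (6, 4, 5, 10) (insufficient R2)
  P3 cannot run: need (1, 5, 1, 8) vs free (6, 4, 5, 10) (insufficient R2)
Processes that can never finish: P5, P7, P1 and P3.


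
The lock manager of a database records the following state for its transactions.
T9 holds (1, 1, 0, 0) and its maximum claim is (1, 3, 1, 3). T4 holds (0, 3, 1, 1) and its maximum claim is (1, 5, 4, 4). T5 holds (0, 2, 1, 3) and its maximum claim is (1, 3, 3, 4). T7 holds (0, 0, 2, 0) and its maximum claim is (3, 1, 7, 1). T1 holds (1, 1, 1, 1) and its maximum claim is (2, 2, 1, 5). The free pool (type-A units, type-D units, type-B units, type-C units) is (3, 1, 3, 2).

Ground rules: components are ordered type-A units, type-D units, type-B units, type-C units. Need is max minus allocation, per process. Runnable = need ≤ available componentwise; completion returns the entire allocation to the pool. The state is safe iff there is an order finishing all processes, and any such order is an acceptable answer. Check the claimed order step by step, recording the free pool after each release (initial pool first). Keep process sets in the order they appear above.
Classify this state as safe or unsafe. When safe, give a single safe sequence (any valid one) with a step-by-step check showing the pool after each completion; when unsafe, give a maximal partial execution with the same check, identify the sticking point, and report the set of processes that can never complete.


SAFE. One safe sequence: T5, T1, T4, T9, T7.
Key observation: T5 marks the first exact bind of the order: its need (1, 1, 2, 1) fits the free (3, 1, 3, 2) with zero slack on a requested resource.
Check, step by step:
  pool = (3, 1, 3, 2)
  run T5 (needs (1, 1, 2, 1), free (3, 1, 3, 2)); after release of (0, 2, 1, 3) the pool is (3, 3, 4, 5)
  run T1 (needs (1, 1, 0, 4), free (3, 3, 4, 5)); after release of (1, 1, 1, 1) the pool is (4, 4, 5, 6)
  run T4 (needs (1, 2, 3, 3), free (4, 4, 5, 6)); after release of (0, 3, 1, 1) the pool is (4, 7, 6, 7)
  run T9 (needs (0, 2, 1, 3), free (4, 7, 6, 7)); after release of (1, 1, 0, 0) the pool is (5, 8, 6, 7)
  run T7 (needs (3, 1, 5, 1), free (5, 8, 6, 7)); after release of (0, 0, 2, 0) the pool is (5, 8, 8, 7)


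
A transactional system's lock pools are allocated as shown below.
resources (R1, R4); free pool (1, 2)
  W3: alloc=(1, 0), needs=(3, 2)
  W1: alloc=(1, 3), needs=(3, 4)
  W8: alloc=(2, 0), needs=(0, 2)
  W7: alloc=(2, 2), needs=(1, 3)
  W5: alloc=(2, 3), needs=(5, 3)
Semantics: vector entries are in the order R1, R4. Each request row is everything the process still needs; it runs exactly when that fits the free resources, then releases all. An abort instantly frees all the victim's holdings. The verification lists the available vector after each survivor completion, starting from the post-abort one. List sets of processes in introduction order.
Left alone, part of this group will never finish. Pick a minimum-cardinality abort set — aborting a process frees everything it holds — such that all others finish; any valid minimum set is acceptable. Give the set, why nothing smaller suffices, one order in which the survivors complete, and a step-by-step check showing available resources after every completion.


Abort W7.
Key observation: the deadlocked W1 becomes finishable only because W7 released (2, 2); it completes at step 2 below.
No smaller set exists: with zero aborts the deadlock remains.
The survivors complete as W3, W1, W5, W8. Walking it through (starting from the post-abort pool):
  pool = (3, 4)
  W3 needs (3, 2) <= (3, 4) -> finishes; pool += (1, 0) = (4, 4)
  W1 needs (3, 4) <= (4, 4) -> finishes; pool += (1, 3) = (5, 7)
  W5 needs (5, 3) <= (5, 7) -> finishes; pool += (2, 3) = (7, 10)
  W8 needs (0, 2) <= (7, 10) -> finishes; pool += (2, 0) = (9, 10)


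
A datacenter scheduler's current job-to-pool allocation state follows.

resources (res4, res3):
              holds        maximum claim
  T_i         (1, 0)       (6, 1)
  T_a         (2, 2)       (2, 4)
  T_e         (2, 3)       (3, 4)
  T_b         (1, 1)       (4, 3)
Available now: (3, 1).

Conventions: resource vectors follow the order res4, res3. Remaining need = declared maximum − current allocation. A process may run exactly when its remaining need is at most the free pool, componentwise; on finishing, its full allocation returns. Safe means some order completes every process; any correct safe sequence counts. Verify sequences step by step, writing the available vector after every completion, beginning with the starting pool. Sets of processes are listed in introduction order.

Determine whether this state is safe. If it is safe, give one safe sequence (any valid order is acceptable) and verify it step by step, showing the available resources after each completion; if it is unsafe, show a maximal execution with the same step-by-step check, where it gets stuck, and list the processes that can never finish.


The state is SAFE; one workable sequence: T_e, T_a, T_i, T_b.
Key observation: reading the order forward, T_e is the first process whose need (1, 1) meets the free pool (3, 1) exactly on a resource it requests.
Verifying each step:
  pool = (3, 1)
  T_e: need (1, 1) fits (3, 1); releases (2, 3), pool now (5, 4)
  T_a: need (0, 2) fits (5, 4); releases (2, 2), pool now (7, 6)
  T_i: need (5, 1) fits (7, 6); releases (1, 0), pool now (8, 6)
  T_b: need (3, 2) fits (8, 6); releases (1, 1), pool now (9, 7)


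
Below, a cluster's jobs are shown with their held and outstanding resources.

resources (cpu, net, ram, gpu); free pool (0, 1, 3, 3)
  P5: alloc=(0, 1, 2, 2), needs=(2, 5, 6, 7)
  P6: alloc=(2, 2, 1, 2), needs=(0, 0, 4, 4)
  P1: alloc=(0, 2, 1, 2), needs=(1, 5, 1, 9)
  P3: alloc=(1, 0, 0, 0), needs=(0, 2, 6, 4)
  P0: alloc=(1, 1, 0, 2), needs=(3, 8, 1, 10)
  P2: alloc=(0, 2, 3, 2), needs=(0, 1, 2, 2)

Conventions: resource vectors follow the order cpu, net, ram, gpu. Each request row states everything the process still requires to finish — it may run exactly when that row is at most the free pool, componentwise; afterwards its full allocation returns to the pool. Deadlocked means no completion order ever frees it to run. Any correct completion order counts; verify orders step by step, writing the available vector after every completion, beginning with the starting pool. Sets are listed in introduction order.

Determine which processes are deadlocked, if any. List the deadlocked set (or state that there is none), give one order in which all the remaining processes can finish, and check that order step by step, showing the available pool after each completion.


Nothing here is deadlocked.
Key observation: starting with P2, each completion frees enough for the next — no one is permanently blocked.
The rest can finish in the order P2, P6, P5, P3, P1, P0. Check, step by step:
  pool = (0, 1, 3, 3)
  P2: need (0, 1, 2, 2) fits (0, 1, 3, 3); releases (0, 2, 3, 2), pool now (0, 3, 6, 5)
  P6: need (0, 0, 4, 4) fits (0, 3, 6, 5); releases (2, 2, 1, 2), pool now (2, 5, 7, 7)
  P5: need (2, 5, 6, 7) fits (2, 5, 7, 7); releases (0, 1, 2, 2), pool now (2, 6, 9, 9)
  P3: need (0, 2, 6, 4) fits (2, 6, 9, 9); releases (1, 0, 0, 0), pool now (3, 6, 9, 9)
  P1: need (1, 5, 1, 9) fits (3, 6, 9, 9); releases (0, 2, 1, 2), pool now (3, 8, 10, 11)
  P0: need (3, 8, 1, 10) fits (3, 8, 10, 11); releases (1, 1, 0, 2), pool now (4, 9, 10, 13)


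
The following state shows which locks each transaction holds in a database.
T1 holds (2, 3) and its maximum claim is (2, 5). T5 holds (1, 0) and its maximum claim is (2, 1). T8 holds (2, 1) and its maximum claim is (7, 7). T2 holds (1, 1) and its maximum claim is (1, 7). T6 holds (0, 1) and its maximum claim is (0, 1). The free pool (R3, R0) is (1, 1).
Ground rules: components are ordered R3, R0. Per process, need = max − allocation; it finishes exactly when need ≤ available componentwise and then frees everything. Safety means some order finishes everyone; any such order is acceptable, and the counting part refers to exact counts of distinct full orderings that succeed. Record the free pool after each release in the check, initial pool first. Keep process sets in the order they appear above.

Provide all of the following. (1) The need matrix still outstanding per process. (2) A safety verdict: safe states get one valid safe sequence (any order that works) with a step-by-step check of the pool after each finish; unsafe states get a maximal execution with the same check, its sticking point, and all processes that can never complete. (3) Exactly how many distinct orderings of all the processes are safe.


(1) Need matrix, components ordered R3, R0:
  T1: (0, 2)
  T5: (1, 1)
  T8: (5, 6)
  T2: (0, 6)
  T6: (0, 0)
(2) The state is UNSAFE.
Key observation: even finishing T6, T1, T5 leaves just (4, 5) free — too little R0 for any of the remaining processes.
A maximal execution: T6, T1, T5 — then nothing else fits. Walking it through:
  pool = (1, 1)
  T6 needs (0, 0) <= (1, 1) -> finishes; pool += (0, 1) = (1, 2)
  T1 needs (0, 2) <= (1, 2) -> finishes; pool += (2, 3) = (3, 5)
  T5 needs (1, 1) <= (3, 5) -> finishes; pool += (1, 0) = (4, 5)
  T8 still needs (5, 6) but only (4, 5) is free — short on R3 and R0
  T2 still needs (0, 6) but only (4, 5) is free — short on R0
Permanently blocked: T8 and T2.
(3) Precisely 0 of the possible complete orderings are safe sequences.


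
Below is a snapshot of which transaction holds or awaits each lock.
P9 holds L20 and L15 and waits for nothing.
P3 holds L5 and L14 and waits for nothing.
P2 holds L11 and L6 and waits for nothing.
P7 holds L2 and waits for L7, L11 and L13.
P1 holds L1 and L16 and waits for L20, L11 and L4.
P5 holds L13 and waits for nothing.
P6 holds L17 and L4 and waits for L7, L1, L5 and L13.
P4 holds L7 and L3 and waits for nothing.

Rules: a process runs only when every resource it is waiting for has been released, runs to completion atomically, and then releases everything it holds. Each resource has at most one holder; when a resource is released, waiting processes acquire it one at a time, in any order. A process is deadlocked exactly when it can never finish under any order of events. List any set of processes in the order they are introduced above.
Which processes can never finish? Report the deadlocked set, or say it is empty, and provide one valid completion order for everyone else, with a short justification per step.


Deadlocked: P1 and P6.
Key observation: the loop P1 -> P6 -> P1 blocks itself forever; no other process is dragged down with it.
A valid finishing order for the others: P4, P5, P9, P2, P3, P7.
Walking it through:
  run P4 (it waits on nothing); releases L7 and L3
  run P5 (it waits on nothing); releases L13
  run P9 (it waits on nothing); releases L20 and L15
  run P2 (it waits on nothing); releases L11 and L6
  run P3 (it waits on nothing); releases L5 and L14
  run P7 (all its waits — L7, L11 and L13 — are resolved); releases L2


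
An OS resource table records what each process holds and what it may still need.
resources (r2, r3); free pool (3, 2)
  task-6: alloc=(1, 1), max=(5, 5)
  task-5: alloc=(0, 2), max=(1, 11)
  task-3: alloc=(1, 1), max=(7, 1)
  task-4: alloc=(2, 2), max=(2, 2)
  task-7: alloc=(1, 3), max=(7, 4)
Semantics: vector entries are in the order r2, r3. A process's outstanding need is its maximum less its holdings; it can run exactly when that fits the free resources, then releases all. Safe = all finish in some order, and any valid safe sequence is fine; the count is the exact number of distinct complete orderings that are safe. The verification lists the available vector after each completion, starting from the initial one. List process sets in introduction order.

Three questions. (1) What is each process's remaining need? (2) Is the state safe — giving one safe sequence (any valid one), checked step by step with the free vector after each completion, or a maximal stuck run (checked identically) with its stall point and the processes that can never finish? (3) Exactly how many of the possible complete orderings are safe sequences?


(1) Outstanding need per process (order r2, r3):
  task-6: (4, 4)
  task-5: (1, 9)
  task-3: (6, 0)
  task-4: (0, 0)
  task-7: (6, 1)
(2) SAFE — a valid safe sequence is task-4, task-6, task-7, task-3, task-5.
Key observation: task-6 marks the first exact bind of the order: its need (4, 4) fits the free (5, 4) with zero slack on a requested resource.
Step-by-step check:
  pool = (3, 2)
  run task-4 (needs (0, 0), free (3, 2)); after release of (2, 2) the pool is (5, 4)
  run task-6 (needs (4, 4), free (5, 4)); after release of (1, 1) the pool is (6, 5)
  run task-7 (needs (6, 1), free (6, 5)); after release of (1, 3) the pool is (7, 8)
  run task-3 (needs (6, 0), free (7, 8)); after release of (1, 1) the pool is (8, 9)
  run task-5 (needs (1, 9), free (8, 9)); after release of (0, 2) the pool is (8, 11)
(3) Precisely 2 of the possible complete orderings are safe sequences.


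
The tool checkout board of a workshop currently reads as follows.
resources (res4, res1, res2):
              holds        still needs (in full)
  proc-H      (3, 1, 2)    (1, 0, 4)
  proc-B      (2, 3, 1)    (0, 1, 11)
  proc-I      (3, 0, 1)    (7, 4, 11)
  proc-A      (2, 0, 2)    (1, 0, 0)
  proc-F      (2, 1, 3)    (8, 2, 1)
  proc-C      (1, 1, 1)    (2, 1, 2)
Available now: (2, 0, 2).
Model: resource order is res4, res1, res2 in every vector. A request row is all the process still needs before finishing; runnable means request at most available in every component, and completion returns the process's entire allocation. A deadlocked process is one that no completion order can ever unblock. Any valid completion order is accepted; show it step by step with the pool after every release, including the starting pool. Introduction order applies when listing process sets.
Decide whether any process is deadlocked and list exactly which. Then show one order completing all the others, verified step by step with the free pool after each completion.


The deadlocked set is proc-B and proc-I.
Key observation: the wall is res2: completing proc-A, proc-H, proc-C, proc-F brings the pool only to (10, 3, 10), and all the rest need more.
One completion order for the rest: proc-A, proc-H, proc-C, proc-F. Check, step by step:
  pool = (2, 0, 2)
  proc-A: need (1, 0, 0) fits (2, 0, 2); releases (2, 0, 2), pool now (4, 0, 4)
  proc-H: need (1, 0, 4) fits (4, 0, 4); releases (3, 1, 2), pool now (7, 1, 6)
  proc-C: need (2, 1, 2) fits (7, 1, 6); releases (1, 1, 1), pool now (8, 2, 7)
  proc-F: need (8, 2, 1) fits (8, 2, 7); releases (2, 1, 3), pool now (10, 3, 10)
None of the blocked processes ever fits:
  blocked: proc-B wants (0, 1, 11), pool (10, 3, 10) — not enough res2
  blocked: proc-I wants (7, 4, 11), pool (10, 3, 10) — not enough res1 and res2


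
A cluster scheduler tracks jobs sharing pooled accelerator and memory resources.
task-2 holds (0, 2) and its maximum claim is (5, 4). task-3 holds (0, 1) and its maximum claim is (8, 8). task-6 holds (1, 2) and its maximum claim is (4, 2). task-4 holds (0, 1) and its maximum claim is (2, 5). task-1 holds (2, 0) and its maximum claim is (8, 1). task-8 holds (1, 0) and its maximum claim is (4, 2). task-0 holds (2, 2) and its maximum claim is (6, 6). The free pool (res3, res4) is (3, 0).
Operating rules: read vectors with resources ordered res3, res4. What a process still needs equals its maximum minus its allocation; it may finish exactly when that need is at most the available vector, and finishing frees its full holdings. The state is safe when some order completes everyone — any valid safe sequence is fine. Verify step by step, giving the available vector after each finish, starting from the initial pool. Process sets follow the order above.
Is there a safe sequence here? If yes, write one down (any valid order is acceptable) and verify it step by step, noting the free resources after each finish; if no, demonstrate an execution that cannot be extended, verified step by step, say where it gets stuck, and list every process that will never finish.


SAFE — a valid safe sequence is task-6, task-8, task-2, task-0, task-4, task-1, task-3.
Key observation: the order's first zero-slack moment is task-6 ((3, 0) needed, (3, 0) free — a requested resource with nothing to spare).
Walking it through:
  pool = (3, 0)
  run task-6 (needs (3, 0), free (3, 0)); after release of (1, 2) the pool is (4, 2)
  run task-8 (needs (3, 2), free (4, 2)); after release of (1, 0) the pool is (5, 2)
  run task-2 (needs (5, 2), free (5, 2)); after release of (0, 2) the pool is (5, 4)
  run task-0 (needs (4, 4), free (5, 4)); after release of (2, 2) the pool is (7, 6)
  run task-4 (needs (2, 4), free (7, 6)); after release of (0, 1) the pool is (7, 7)
  run task-1 (needs (6, 1), free (7, 7)); after release of (2, 0) the pool is (9, 7)
  run task-3 (needs (8, 7), free (9, 7)); after release of (0, 1) the pool is (9, 8)


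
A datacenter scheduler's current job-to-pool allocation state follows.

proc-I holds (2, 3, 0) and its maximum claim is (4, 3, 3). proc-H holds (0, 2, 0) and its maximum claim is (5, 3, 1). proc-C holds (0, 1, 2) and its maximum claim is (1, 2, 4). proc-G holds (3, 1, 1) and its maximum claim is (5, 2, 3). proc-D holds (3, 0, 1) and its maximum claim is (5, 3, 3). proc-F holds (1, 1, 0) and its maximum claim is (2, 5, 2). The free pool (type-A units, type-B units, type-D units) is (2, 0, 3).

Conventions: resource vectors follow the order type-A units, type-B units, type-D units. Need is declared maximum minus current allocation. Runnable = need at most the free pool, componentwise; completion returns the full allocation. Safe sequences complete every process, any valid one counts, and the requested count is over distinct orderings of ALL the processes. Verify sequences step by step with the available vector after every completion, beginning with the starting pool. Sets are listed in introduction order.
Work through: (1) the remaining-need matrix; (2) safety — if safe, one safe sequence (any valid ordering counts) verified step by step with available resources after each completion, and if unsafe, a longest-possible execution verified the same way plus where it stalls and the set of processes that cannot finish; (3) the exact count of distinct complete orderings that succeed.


(1) Outstanding need per process (order type-A units, type-B units, type-D units):
  proc-I: (2, 0, 3)
  proc-H: (5, 1, 1)
  proc-C: (1, 1, 2)
  proc-G: (2, 1, 2)
  proc-D: (2, 3, 2)
  proc-F: (1, 4, 2)
(2) SAFE, for example via the order proc-I, proc-D, proc-G, proc-F, proc-C, proc-H.
Key observation: proc-I marks the first exact bind of the order: its need (2, 0, 3) fits the free (2, 0, 3) with zero slack on a requested resource.
Step-by-step check:
  pool = (2, 0, 3)
  proc-I: need (2, 0, 3) fits (2, 0, 3); releases (2, 3, 0), pool now (4, 3, 3)
  proc-D: need (2, 3, 2) fits (4, 3, 3); releases (3, 0, 1), pool now (7, 3, 4)
  proc-G: need (2, 1, 2) fits (7, 3, 4); releases (3, 1, 1), pool now (10, 4, 5)
  proc-F: need (1, 4, 2) fits (10, 4, 5); releases (1, 1, 0), pool now (11, 5, 5)
  proc-C: need (1, 1, 2) fits (11, 5, 5); releases (0, 1, 2), pool now (11, 6, 7)
  proc-H: need (5, 1, 1) fits (11, 6, 7); releases (0, 2, 0), pool now (11, 8, 7)
(3) Precisely 60 of the possible complete orderings are safe sequences.


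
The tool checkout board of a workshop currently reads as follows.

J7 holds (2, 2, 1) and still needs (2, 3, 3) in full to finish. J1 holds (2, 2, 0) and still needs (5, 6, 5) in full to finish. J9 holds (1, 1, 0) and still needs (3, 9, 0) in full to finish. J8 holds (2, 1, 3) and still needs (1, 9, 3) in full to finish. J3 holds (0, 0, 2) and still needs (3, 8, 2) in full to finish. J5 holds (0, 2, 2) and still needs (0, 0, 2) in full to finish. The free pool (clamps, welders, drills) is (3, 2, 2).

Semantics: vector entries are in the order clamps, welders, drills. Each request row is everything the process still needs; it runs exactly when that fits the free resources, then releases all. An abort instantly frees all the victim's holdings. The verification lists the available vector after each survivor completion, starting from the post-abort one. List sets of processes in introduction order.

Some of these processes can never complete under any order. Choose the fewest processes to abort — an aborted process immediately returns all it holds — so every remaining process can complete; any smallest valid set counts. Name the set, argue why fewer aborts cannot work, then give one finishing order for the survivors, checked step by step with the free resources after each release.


Abort J8.
Key observation: aborting J8 returns (2, 1, 3), and J9 — hopeless before — runs at step 4 with the returned capacity in the pool.
Minimality: the empty abort set fails — the state is deadlocked as it stands.
The survivors complete as J5, J7, J1, J9, J3. Check, step by step (starting from the post-abort pool):
  pool = (5, 3, 5)
  J5 needs (0, 0, 2) <= (5, 3, 5) -> finishes; pool += (0, 2, 2) = (5, 5, 7)
  J7 needs (2, 3, 3) <= (5, 5, 7) -> finishes; pool += (2, 2, 1) = (7, 7, 8)
  J1 needs (5, 6, 5) <= (7, 7, 8) -> finishes; pool += (2, 2, 0) = (9, 9, 8)
  J9 needs (3, 9, 0) <= (9, 9, 8) -> finishes; pool += (1, 1, 0) = (10, 10, 8)
  J3 needs (3, 8, 2) <= (10, 10, 8) -> finishes; pool += (0, 0, 2) = (10, 10, 10)


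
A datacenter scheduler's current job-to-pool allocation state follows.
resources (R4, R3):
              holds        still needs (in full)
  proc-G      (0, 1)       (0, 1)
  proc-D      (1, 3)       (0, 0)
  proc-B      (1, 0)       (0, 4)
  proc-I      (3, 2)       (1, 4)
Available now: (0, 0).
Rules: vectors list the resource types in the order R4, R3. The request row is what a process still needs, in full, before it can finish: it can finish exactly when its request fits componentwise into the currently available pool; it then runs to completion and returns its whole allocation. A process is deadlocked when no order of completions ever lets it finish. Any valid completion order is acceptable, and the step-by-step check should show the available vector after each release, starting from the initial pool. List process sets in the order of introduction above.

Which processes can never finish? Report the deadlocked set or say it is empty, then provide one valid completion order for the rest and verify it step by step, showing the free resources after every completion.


No process is deadlocked.
Key observation: the pool covers proc-D at once, and every later process fits after earlier releases.
A valid finishing order for the others: proc-D, proc-G, proc-B, proc-I. Verifying each step:
  pool = (0, 0)
  proc-D needs (0, 0) <= (0, 0) -> finishes; pool += (1, 3) = (1, 3)
  proc-G needs (0, 1) <= (1, 3) -> finishes; pool += (0, 1) = (1, 4)
  proc-B needs (0, 4) <= (1, 4) -> finishes; pool += (1, 0) = (2, 4)
  proc-I needs (1, 4) <= (2, 4) -> finishes; pool += (3, 2) = (5, 6)


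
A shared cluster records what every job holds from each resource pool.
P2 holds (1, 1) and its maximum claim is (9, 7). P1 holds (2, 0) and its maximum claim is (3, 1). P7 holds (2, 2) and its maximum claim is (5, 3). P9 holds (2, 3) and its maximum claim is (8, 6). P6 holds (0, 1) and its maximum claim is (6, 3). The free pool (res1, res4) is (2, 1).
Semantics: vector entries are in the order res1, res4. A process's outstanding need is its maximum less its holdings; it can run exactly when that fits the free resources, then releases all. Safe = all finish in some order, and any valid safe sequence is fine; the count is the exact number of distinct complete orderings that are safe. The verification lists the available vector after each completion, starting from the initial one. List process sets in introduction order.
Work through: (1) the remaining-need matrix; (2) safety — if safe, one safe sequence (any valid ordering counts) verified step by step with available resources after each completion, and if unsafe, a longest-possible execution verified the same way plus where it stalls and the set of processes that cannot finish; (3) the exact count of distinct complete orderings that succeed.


(1) Remaining need (order res1, res4):
  P2: (8, 6)
  P1: (1, 1)
  P7: (3, 1)
  P9: (6, 3)
  P6: (6, 2)
(2) SAFE — a valid safe sequence is P1, P7, P9, P2, P6.
Key observation: P1 marks the first exact bind of the order: its need (1, 1) fits the free (2, 1) with zero slack on a requested resource.
Verifying each step:
  pool = (2, 1)
  run P1 (needs (1, 1), free (2, 1)); after release of (2, 0) the pool is (4, 1)
  run P7 (needs (3, 1), free (4, 1)); after release of (2, 2) the pool is (6, 3)
  run P9 (needs (6, 3), free (6, 3)); after release of (2, 3) the pool is (8, 6)
  run P2 (needs (8, 6), free (8, 6)); after release of (1, 1) the pool is (9, 7)
  run P6 (needs (6, 2), free (9, 7)); after release of (0, 1) the pool is (9, 8)
(3) Precisely 3 of the possible complete orderings are safe sequences.


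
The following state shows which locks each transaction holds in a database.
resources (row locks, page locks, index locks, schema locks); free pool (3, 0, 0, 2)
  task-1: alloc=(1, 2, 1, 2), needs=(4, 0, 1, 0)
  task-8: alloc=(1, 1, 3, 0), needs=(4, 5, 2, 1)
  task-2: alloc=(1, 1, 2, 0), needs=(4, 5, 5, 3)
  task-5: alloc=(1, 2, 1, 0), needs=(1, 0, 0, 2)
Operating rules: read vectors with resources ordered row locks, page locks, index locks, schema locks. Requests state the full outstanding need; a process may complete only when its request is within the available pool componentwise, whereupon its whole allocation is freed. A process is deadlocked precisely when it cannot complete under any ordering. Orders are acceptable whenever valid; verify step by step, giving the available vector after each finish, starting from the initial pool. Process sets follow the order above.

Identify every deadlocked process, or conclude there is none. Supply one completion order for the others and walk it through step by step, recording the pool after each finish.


Deadlocked: task-8 and task-2.
Key observation: after task-5, task-1 complete, (5, 4, 2, 4) is the best the pool ever gets, yet each leftover process wants more page locks.
One completion order for the rest: task-5, task-1. Step-by-step check:
  pool = (3, 0, 0, 2)
  task-5: need (1, 0, 0, 2) fits (3, 0, 0, 2); releases (1, 2, 1, 0), pool now (4, 2, 1, 2)
  task-1: need (4, 0, 1, 0) fits (4, 2, 1, 2); releases (1, 2, 1, 2), pool now (5, 4, 2, 4)
None of the blocked processes ever fits:
  blocked: task-8 wants (4, 5, 2, 1), pool (5, 4, 2, 4) — not enough page locks
  blocked: task-2 wants (4, 5, 5, 3), pool (5, 4, 2, 4) — not enough page locks and index locks
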